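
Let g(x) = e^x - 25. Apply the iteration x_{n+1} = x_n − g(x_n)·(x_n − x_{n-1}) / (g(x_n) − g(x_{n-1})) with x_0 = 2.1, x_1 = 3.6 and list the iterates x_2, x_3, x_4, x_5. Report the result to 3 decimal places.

g(2.1) = -16.83383, g(3.6) = 11.59823
x_2 = 3.60000 − 11.59823·(3.60000 − 2.10000) / (11.59823 − (-16.83383)) = 3.60000 − (17.39735)/(28.43206) = 2.98811
g(2.98811) = -5.15190
x_3 = 2.98811 − (-5.15190)·(2.98811 − 3.60000) / (-5.15190 − 11.59823) = 2.98811 − (3.15241)/(-16.75014) = 3.17631
g(3.17631) = -1.04182
x_4 = 3.17631 − (-1.04182)·(3.17631 − 2.98811) / (-1.04182 − (-5.15190)) = 3.17631 − (-0.19607)/(4.11009) = 3.22401
g(3.22401) = 0.12881
x_5 = 3.22401 − 0.12881·(3.22401 − 3.17631) / (0.12881 − (-1.04182)) = 3.22401 − (0.00614)/(1.17062) = 3.21877

2.988, 3.176, 3.224, 3.219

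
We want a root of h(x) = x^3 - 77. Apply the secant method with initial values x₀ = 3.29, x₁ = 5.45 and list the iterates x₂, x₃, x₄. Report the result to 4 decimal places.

h(3.29) = -41.388711, h(5.45) = 84.878625
x₂ = 5.450000 − 84.878625·(5.450000 − 3.290000) / (84.878625 − (-41.388711)) = 5.450000 − (183.337830)/(126.267336) = 3.998019
h(3.998019) = -13.095063
x₃ = 3.998019 − (-13.095063)·(3.998019 − 5.450000) / (-13.095063 − 84.878625) = 3.998019 − (19.013788)/(-97.973688) = 4.192089
h(4.192089) = -3.329867
x₄ = 4.192089 − (-3.329867)·(4.192089 − 3.998019) / (-3.329867 − (-13.095063)) = 4.192089 − (-0.646229)/(9.765195) = 4.258266

3.9980, 4.1921, 4.2583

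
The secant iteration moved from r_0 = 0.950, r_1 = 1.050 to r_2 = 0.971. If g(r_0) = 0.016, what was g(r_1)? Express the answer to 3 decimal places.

-0.060

The secant line through (0.950, 0.016) and (1.050, g(r_1)) crosses zero at r_2 = 0.971.
So (0.950, 0.016), (1.050, g(r_1)), (0.971, 0) are collinear:
g(r_1) = 0.016 · (1.050 − 0.971) / (0.950 − 0.971) = 0.016 · (0.07900)/(-0.02100) = -0.06019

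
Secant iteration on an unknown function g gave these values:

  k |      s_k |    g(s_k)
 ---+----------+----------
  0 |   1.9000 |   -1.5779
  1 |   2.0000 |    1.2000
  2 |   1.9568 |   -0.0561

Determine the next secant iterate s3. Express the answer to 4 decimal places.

1.9587

s3 = 1.9568 − (-0.0561)·(1.9568 − 2.0000) / (-0.0561 − 1.2000)
   = 1.9568 − (0.002424)/(-1.256100) = 1.958729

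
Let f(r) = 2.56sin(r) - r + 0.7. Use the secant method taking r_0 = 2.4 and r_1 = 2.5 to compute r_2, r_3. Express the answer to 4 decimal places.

f(2.4) = 0.029186, f(2.5) = -0.267911
r_2 = 2.500000 − (-0.267911)·(2.500000 − 2.400000) / (-0.267911 − 0.029186) = 2.500000 − (-0.026791)/(-0.297097) = 2.409824
f(2.409824) = 0.000735
r_3 = 2.409824 − 0.000735·(2.409824 − 2.500000) / (0.000735 − (-0.267911)) = 2.409824 − (-0.000066)/(0.268646) = 2.410070

2.4098, 2.4101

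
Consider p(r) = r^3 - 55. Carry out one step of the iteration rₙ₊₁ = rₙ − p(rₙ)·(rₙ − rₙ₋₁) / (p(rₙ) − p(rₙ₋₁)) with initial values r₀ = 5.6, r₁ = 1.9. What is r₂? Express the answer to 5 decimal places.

2.95549

p(5.6) = 120.6160000, p(1.9) = -48.1410000
r₂ = 1.9000000 − (-48.1410000)·(1.9000000 − 5.6000000) / (-48.1410000 − 120.6160000) = 1.9000000 − (178.1217000)/(-168.7570000) = 2.9554922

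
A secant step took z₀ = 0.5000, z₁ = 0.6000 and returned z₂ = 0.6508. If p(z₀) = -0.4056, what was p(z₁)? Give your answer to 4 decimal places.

The secant line through (0.5000, -0.4056) and (0.6000, p(z₁)) crosses zero at z₂ = 0.6508.
So (0.5000, -0.4056), (0.6000, p(z₁)), (0.6508, 0) are collinear:
p(z₁) = -0.4056 · (0.6000 − 0.6508) / (0.5000 − 0.6508) = -0.4056 · (-0.050800)/(-0.150800) = -0.136634

-0.1366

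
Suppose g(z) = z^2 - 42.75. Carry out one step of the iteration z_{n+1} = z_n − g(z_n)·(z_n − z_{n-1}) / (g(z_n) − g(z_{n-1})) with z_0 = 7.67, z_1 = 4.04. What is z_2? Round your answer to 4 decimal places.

6.2969

g(7.67) = 16.078900, g(4.04) = -26.428400
z_2 = 4.040000 − (-26.428400)·(4.040000 − 7.670000) / (-26.428400 − 16.078900) = 4.040000 − (95.935092)/(-42.507300) = 6.296909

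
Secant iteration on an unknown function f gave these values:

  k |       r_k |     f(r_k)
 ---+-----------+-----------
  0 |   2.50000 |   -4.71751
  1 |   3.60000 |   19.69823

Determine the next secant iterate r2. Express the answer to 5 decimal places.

2.71254

r2 = 3.60000 − 19.69823·(3.60000 − 2.50000) / (19.69823 − (-4.71751))
   = 3.60000 − (21.6680530)/(24.4157400) = 2.7125375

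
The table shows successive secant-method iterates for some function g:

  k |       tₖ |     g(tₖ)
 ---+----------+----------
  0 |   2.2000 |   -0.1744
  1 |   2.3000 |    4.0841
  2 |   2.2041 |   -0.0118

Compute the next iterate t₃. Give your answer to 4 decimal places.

t₃ = 2.2041 − (-0.0118)·(2.2041 − 2.3000) / (-0.0118 − 4.0841)
   = 2.2041 − (0.001132)/(-4.095900) = 2.204376

2.2044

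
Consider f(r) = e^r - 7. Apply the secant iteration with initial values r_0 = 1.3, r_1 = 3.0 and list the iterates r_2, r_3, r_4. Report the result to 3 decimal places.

f(1.3) = -3.33070, f(3.0) = 13.08554
r_2 = 3.00000 − 13.08554·(3.00000 − 1.30000) / (13.08554 − (-3.33070)) = 3.00000 − (22.24541)/(16.41624) = 1.64491
f(1.64491) = -1.81943
r_3 = 1.64491 − (-1.81943)·(1.64491 − 3.00000) / (-1.81943 − 13.08554) = 1.64491 − (2.46549)/(-14.90497) = 1.81033
f(1.81033) = -0.88755
r_4 = 1.81033 − (-0.88755)·(1.81033 − 1.64491) / (-0.88755 − (-1.81943)) = 1.81033 − (-0.14681)/(0.93189) = 1.96787

1.645, 1.810, 1.968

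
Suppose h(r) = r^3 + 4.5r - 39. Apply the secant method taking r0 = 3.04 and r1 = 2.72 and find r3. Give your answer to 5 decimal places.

h(3.04) = 2.7744640, h(2.72) = -6.6363520
r2 = 2.7200000 − (-6.6363520)·(2.7200000 − 3.0400000) / (-6.6363520 − 2.7744640) = 2.7200000 − (2.1236326)/(-9.4108160) = 2.9456587
h(2.9456587) = -0.1853342
r3 = 2.9456587 − (-0.1853342)·(2.9456587 − 2.7200000) / (-0.1853342 − (-6.6363520)) = 2.9456587 − (-0.0418223)/(6.4510178) = 2.9521418

2.95214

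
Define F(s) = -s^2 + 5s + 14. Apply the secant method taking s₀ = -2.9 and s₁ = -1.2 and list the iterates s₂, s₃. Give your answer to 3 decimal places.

F(-2.9) = -8.91000, F(-1.2) = 6.56000
s₂ = -1.20000 − 6.56000·(-1.20000 − (-2.90000)) / (6.56000 − (-8.91000)) = -1.20000 − (11.15200)/(15.47000) = -1.92088
F(-1.92088) = 0.70583
s₃ = -1.92088 − 0.70583·(-1.92088 − (-1.20000)) / (0.70583 − 6.56000) = -1.92088 − (-0.50882)/(-5.85417) = -2.00779

-1.921, -2.008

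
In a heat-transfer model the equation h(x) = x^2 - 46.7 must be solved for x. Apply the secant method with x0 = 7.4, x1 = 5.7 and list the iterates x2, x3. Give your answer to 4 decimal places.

h(7.4) = 8.060000, h(5.7) = -14.210000
x2 = 5.700000 − (-14.210000)·(5.700000 − 7.400000) / (-14.210000 − 8.060000) = 5.700000 − (24.157000)/(-22.270000) = 6.784733
h(6.784733) = -0.667401
x3 = 6.784733 − (-0.667401)·(6.784733 − 5.700000) / (-0.667401 − (-14.210000)) = 6.784733 − (-0.723951)/(13.542599) = 6.838190

6.7847, 6.8382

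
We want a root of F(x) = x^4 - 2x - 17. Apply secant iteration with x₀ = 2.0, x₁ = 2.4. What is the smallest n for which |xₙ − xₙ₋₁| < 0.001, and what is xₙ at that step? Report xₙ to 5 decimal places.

F(2.0) = -5.0000000, F(2.4) = 11.3776000
x₂ = 2.4000000 − 11.3776000·(0.4000000)/(16.3776000) = 2.1221180;  |Δ| = 0.2778820
F(2.1221180) = -0.9637608
x₃ = 2.1221180 − (-0.9637608)·(-0.2778820)/(-12.3413608) = 2.1438184;  |Δ| = 0.0217003
F(2.1438184) = -0.1648146
x₄ = 2.1438184 − (-0.1648146)·(0.0217003)/(0.7989461) = 2.1482949;  |Δ| = 0.0044766
F(2.1482949) = 0.0032141
x₅ = 2.1482949 − 0.0032141·(0.0044766)/(0.1680287) = 2.1482093;  |Δ| = 0.0000856
|x₅ − x₄| = 0.0000856 < 0.001

n = 5, xₙ = 2.14821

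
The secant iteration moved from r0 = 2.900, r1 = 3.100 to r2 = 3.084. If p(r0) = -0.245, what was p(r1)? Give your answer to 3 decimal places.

0.021

The secant line through (2.900, -0.245) and (3.100, p(r1)) crosses zero at r2 = 3.084.
So (2.900, -0.245), (3.100, p(r1)), (3.084, 0) are collinear:
p(r1) = -0.245 · (3.100 − 3.084) / (2.900 − 3.084) = -0.245 · (0.01600)/(-0.18400) = 0.02130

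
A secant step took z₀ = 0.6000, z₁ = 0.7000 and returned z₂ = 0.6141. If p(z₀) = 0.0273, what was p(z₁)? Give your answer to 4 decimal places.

The secant line through (0.6000, 0.0273) and (0.7000, p(z₁)) crosses zero at z₂ = 0.6141.
So (0.6000, 0.0273), (0.7000, p(z₁)), (0.6141, 0) are collinear:
p(z₁) = 0.0273 · (0.7000 − 0.6141) / (0.6000 − 0.6141) = 0.0273 · (0.085900)/(-0.014100) = -0.166317

-0.1663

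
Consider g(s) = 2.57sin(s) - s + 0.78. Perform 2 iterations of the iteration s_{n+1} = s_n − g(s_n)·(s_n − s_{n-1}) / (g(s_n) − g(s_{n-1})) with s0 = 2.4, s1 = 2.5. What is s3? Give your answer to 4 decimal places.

2.4396

g(2.4) = 0.115940, g(2.5) = -0.181927
s2 = 2.500000 − (-0.181927)·(2.500000 − 2.400000) / (-0.181927 − 0.115940) = 2.500000 − (-0.018193)/(-0.297867) = 2.438924
g(2.438924) = 0.001957
s3 = 2.438924 − 0.001957·(2.438924 − 2.500000) / (0.001957 − (-0.181927)) = 2.438924 − (-0.000119)/(0.183883) = 2.439573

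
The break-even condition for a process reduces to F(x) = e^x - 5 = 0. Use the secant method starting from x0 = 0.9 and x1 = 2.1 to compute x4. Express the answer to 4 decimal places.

F(0.9) = -2.540397, F(2.1) = 3.166170
x2 = 2.100000 − 3.166170·(2.100000 − 0.900000) / (3.166170 − (-2.540397)) = 2.100000 − (3.799404)/(5.706567) = 1.434205
F(1.434205) = -0.803693
x3 = 1.434205 − (-0.803693)·(1.434205 − 2.100000) / (-0.803693 − 3.166170) = 1.434205 − (0.535095)/(-3.969862) = 1.568994
F(1.568994) = -0.198184
x4 = 1.568994 − (-0.198184)·(1.568994 − 1.434205) / (-0.198184 − (-0.803693)) = 1.568994 − (-0.026713)/(0.605508) = 1.613111

1.6131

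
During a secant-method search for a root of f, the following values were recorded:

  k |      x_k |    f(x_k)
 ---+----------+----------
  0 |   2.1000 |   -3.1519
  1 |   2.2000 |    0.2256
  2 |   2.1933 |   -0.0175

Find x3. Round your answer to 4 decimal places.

x3 = 2.1933 − (-0.0175)·(2.1933 − 2.2000) / (-0.0175 − 0.2256)
   = 2.1933 − (0.000117)/(-0.243100) = 2.193782

2.1938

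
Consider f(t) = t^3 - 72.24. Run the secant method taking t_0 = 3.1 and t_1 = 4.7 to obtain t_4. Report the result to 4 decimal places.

4.1654

f(3.1) = -42.449000, f(4.7) = 31.583000
t_2 = 4.700000 − 31.583000·(4.700000 − 3.100000) / (31.583000 − (-42.449000)) = 4.700000 − (50.532800)/(74.032000) = 4.017419
f(4.017419) = -7.400218
t_3 = 4.017419 − (-7.400218)·(4.017419 − 4.700000) / (-7.400218 − 31.583000) = 4.017419 − (5.051244)/(-38.983218) = 4.146994
f(4.146994) = -0.921808
t_4 = 4.146994 − (-0.921808)·(4.146994 − 4.017419) / (-0.921808 − (-7.400218)) = 4.146994 − (-0.119443)/(6.478410) = 4.165431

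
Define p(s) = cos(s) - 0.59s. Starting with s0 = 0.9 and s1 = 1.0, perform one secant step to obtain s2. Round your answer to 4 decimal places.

0.9646

p(0.9) = 0.090610, p(1.0) = -0.049698
s2 = 1.000000 − (-0.049698)·(1.000000 − 0.900000) / (-0.049698 − 0.090610) = 1.000000 − (-0.004970)/(-0.140308) = 0.964579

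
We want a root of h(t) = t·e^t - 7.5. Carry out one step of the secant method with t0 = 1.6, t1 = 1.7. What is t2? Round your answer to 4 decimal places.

h(1.6) = 0.424852, h(1.7) = 1.805711
t2 = 1.700000 − 1.805711·(1.700000 − 1.600000) / (1.805711 − 0.424852) = 1.700000 − (0.180571)/(1.380859) = 1.569233

1.5692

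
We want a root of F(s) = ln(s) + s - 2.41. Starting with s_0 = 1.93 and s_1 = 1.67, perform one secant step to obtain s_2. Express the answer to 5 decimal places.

1.81595

F(1.93) = 0.1775200, F(1.67) = -0.2271764
s_2 = 1.6700000 − (-0.2271764)·(1.6700000 − 1.9300000) / (-0.2271764 − 0.1775200) = 1.6700000 − (0.0590659)/(-0.4046964) = 1.8159510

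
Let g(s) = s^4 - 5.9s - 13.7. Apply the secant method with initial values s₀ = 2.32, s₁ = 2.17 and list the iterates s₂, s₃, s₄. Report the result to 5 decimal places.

2.27985, 2.28338, 2.28309

g(2.32) = 1.5822298, g(2.17) = -4.3292608
s₂ = 2.1700000 − (-4.3292608)·(2.1700000 − 2.3200000) / (-4.3292608 − 1.5822298) = 2.1700000 − (0.6493891)/(-5.9114905) = 2.2798520
g(2.2798520) = -0.1347797
s₃ = 2.2798520 − (-0.1347797)·(2.2798520 − 2.1700000) / (-0.1347797 − (-4.3292608)) = 2.2798520 − (-0.0148058)/(4.1944811) = 2.2833818
g(2.2833818) = 0.0120980
s₄ = 2.2833818 − 0.0120980·(2.2833818 − 2.2798520) / (0.0120980 − (-0.1347797)) = 2.2833818 − (0.0000427)/(0.1468777) = 2.2830911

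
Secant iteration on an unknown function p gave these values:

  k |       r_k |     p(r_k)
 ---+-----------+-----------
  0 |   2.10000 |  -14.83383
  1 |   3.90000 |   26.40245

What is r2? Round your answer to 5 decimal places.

2.74751

r2 = 3.90000 − 26.40245·(3.90000 − 2.10000) / (26.40245 − (-14.83383))
   = 3.90000 − (47.5244100)/(41.2362800) = 2.7475098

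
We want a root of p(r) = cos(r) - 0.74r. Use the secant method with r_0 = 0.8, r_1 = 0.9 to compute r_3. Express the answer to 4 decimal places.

p(0.8) = 0.104707, p(0.9) = -0.044390
r_2 = 0.900000 − (-0.044390)·(0.900000 − 0.800000) / (-0.044390 − 0.104707) = 0.900000 − (-0.004439)/(-0.149097) = 0.870227
p(0.870227) = 0.000685
r_3 = 0.870227 − 0.000685·(0.870227 − 0.900000) / (0.000685 − (-0.044390)) = 0.870227 − (-0.000020)/(0.045075) = 0.870679

0.8707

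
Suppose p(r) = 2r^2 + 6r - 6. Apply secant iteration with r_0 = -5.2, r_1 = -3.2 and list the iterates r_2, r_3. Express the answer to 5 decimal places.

p(-5.2) = 16.8800000, p(-3.2) = -4.7200000
r_2 = -3.2000000 − (-4.7200000)·(-3.2000000 − (-5.2000000)) / (-4.7200000 − 16.8800000) = -3.2000000 − (-9.4400000)/(-21.6000000) = -3.6370370
p(-3.6370370) = -1.3661454
r_3 = -3.6370370 − (-1.3661454)·(-3.6370370 − (-3.2000000)) / (-1.3661454 − (-4.7200000)) = -3.6370370 − (0.5970561)/(3.3538546) = -3.8150579

-3.63704, -3.81506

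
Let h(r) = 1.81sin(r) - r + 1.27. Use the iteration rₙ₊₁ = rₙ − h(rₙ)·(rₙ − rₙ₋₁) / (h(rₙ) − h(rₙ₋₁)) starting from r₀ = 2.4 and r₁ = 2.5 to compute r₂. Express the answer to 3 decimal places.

2.439

h(2.4) = 0.09259, h(2.5) = -0.14677
r₂ = 2.50000 − (-0.14677)·(2.50000 − 2.40000) / (-0.14677 − 0.09259) = 2.50000 − (-0.01468)/(-0.23935) = 2.43868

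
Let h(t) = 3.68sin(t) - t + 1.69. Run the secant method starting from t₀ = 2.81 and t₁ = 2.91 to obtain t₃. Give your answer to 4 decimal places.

h(2.81) = 0.078022, h(2.91) = -0.375337
t₂ = 2.910000 − (-0.375337)·(2.910000 − 2.810000) / (-0.375337 − 0.078022) = 2.910000 − (-0.037534)/(-0.453359) = 2.827210
h(2.827210) = 0.000756
t₃ = 2.827210 − 0.000756·(2.827210 − 2.910000) / (0.000756 − (-0.375337)) = 2.827210 − (-0.000063)/(0.376093) = 2.827376

2.8274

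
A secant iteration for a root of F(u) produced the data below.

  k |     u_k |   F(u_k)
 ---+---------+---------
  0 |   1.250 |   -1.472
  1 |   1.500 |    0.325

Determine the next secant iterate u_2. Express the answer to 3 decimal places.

1.455

u_2 = 1.500 − 0.325·(1.500 − 1.250) / (0.325 − (-1.472))
   = 1.500 − (0.08125)/(1.79700) = 1.45479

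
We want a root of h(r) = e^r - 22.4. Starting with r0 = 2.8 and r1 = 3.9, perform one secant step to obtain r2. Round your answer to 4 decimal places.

2.9988

h(2.8) = -5.955353, h(3.9) = 27.002449
r2 = 3.900000 − 27.002449·(3.900000 − 2.800000) / (27.002449 − (-5.955353)) = 3.900000 − (29.702694)/(32.957802) = 2.998766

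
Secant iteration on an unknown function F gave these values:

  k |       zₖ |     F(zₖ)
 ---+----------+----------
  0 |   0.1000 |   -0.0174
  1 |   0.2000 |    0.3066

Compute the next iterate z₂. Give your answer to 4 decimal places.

z₂ = 0.2000 − 0.3066·(0.2000 − 0.1000) / (0.3066 − (-0.0174))
   = 0.2000 − (0.030660)/(0.324000) = 0.105370

0.1054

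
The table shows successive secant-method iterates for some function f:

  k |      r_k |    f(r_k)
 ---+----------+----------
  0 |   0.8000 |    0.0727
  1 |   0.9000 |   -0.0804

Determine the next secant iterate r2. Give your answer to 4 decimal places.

r2 = 0.9000 − (-0.0804)·(0.9000 − 0.8000) / (-0.0804 − 0.0727)
   = 0.9000 − (-0.008040)/(-0.153100) = 0.847485

0.8475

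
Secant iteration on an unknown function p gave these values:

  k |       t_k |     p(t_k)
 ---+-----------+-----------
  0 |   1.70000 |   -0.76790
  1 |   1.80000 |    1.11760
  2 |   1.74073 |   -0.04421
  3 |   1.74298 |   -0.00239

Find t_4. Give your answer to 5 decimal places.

1.74311

t_4 = 1.74298 − (-0.00239)·(1.74298 − 1.74073) / (-0.00239 − (-0.04421))
   = 1.74298 − (-0.0000054)/(0.0418200) = 1.7431086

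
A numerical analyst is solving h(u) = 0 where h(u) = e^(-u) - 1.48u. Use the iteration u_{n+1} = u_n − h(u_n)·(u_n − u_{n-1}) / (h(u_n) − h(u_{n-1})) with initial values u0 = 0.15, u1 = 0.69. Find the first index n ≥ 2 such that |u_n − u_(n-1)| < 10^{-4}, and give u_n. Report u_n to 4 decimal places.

h(0.15) = 0.638708, h(0.69) = -0.519624
u2 = 0.690000 − (-0.519624)·(0.540000)/(-1.158332) = 0.447758;  |Δ| = 0.242242
h(0.447758) = -0.023622
u3 = 0.447758 − (-0.023622)·(-0.242242)/(0.496002) = 0.436221;  |Δ| = 0.011537
h(0.436221) = 0.000868
u4 = 0.436221 − 0.000868·(-0.011537)/(0.024490) = 0.436630;  |Δ| = 0.000409
h(0.436630) = -0.000001
u5 = 0.436630 − (-0.000001)·(0.000409)/(-0.000869) = 0.436629;  |Δ| = 0.000001
|u5 − u4| = 0.000001 < 10^{-4}

n = 5, u_n = 0.4366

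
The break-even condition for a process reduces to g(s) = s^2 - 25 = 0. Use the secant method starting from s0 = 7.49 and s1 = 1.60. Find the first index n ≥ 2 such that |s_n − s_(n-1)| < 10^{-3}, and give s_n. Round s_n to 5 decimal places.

n = 7, s_n = 5.00000

g(7.49) = 31.1001000, g(1.60) = -22.4400000
s2 = 1.6000000 − (-22.4400000)·(-5.8900000)/(-53.5401000) = 4.0686469;  |Δ| = 2.4686469
g(4.0686469) = -8.4461127
s3 = 4.0686469 − (-8.4461127)·(2.4686469)/(13.9938873) = 5.5586167;  |Δ| = 1.4899698
g(5.5586167) = 5.8982193
s4 = 5.5586167 − 5.8982193·(1.4899698)/(14.3443320) = 4.9459587;  |Δ| = 0.6126579
g(4.9459587) = -0.5374921
s5 = 4.9459587 − (-0.5374921)·(-0.6126579)/(-6.4357114) = 4.9971262;  |Δ| = 0.0511674
g(4.9971262) = -0.0287300
s6 = 4.9971262 − (-0.0287300)·(0.0511674)/(0.5087621) = 5.0000156;  |Δ| = 0.0028894
g(5.0000156) = 0.0001562
s7 = 5.0000156 − 0.0001562·(0.0028894)/(0.0288862) = 5.0000000;  |Δ| = 0.0000156
|s7 − s6| = 0.0000156 < 10^{-3}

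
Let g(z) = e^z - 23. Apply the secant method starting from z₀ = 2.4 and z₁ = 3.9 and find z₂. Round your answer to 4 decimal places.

2.8681

g(2.4) = -11.976824, g(3.9) = 26.402449
z₂ = 3.900000 − 26.402449·(3.900000 − 2.400000) / (26.402449 − (-11.976824)) = 3.900000 − (39.603674)/(38.379273) = 2.868097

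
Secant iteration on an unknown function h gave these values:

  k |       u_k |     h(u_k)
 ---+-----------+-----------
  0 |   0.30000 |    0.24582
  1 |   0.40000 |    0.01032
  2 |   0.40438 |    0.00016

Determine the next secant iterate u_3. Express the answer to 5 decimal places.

u_3 = 0.40438 − 0.00016·(0.40438 − 0.40000) / (0.00016 − 0.01032)
   = 0.40438 − (0.0000007)/(-0.0101600) = 0.4044490

0.40445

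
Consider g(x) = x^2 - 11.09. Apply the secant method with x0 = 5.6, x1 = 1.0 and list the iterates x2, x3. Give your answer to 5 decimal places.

2.52879, 3.85934

g(5.6) = 20.2700000, g(1.0) = -10.0900000
x2 = 1.0000000 − (-10.0900000)·(1.0000000 − 5.6000000) / (-10.0900000 − 20.2700000) = 1.0000000 − (46.4140000)/(-30.3600000) = 2.5287879
g(2.5287879) = -4.6952319
x3 = 2.5287879 − (-4.6952319)·(2.5287879 − 1.0000000) / (-4.6952319 − (-10.0900000)) = 2.5287879 − (-7.1780136)/(5.3947681) = 3.8593388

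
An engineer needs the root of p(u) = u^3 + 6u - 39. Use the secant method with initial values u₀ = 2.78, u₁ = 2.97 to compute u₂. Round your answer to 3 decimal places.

2.807

p(2.78) = -0.83505, p(2.97) = 5.01807
u₂ = 2.97000 − 5.01807·(2.97000 − 2.78000) / (5.01807 − (-0.83505)) = 2.97000 − (0.95343)/(5.85312) = 2.80711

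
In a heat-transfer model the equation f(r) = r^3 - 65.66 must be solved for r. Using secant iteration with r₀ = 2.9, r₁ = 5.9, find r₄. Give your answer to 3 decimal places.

4.055

f(2.9) = -41.27100, f(5.9) = 139.71900
r₂ = 5.90000 − 139.71900·(5.90000 − 2.90000) / (139.71900 − (-41.27100)) = 5.90000 − (419.15700)/(180.99000) = 3.58409
f(3.58409) = -19.61995
r₃ = 3.58409 − (-19.61995)·(3.58409 − 5.90000) / (-19.61995 − 139.71900) = 3.58409 − (45.43808)/(-159.33895) = 3.86925
f(3.86925) = -7.73292
r₄ = 3.86925 − (-7.73292)·(3.86925 − 3.58409) / (-7.73292 − (-19.61995)) = 3.86925 − (-2.20517)/(11.88702) = 4.05476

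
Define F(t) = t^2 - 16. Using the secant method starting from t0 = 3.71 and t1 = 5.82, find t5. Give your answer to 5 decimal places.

F(3.71) = -2.2359000, F(5.82) = 17.8724000
t2 = 5.8200000 − 17.8724000·(5.8200000 − 3.7100000) / (17.8724000 − (-2.2359000)) = 5.8200000 − (37.7107640)/(20.1083000) = 3.9446170
F(3.9446170) = -0.4399967
t3 = 3.9446170 − (-0.4399967)·(3.9446170 − 5.8200000) / (-0.4399967 − 17.8724000) = 3.9446170 − (0.8251624)/(-18.3123967) = 3.9896773
F(3.9896773) = -0.0824749
t4 = 3.9896773 − (-0.0824749)·(3.9896773 − 3.9446170) / (-0.0824749 − (-0.4399967)) = 3.9896773 − (-0.0037163)/(0.3575218) = 4.0000721
F(4.0000721) = 0.0005764
t5 = 4.0000721 − 0.0005764·(4.0000721 − 3.9896773) / (0.0005764 − (-0.0824749)) = 4.0000721 − (0.0000060)/(0.0830514) = 3.9999999

4.00000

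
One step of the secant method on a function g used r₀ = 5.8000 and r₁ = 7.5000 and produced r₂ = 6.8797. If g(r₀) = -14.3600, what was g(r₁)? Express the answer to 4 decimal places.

8.2500

The secant line through (5.8000, -14.3600) and (7.5000, g(r₁)) crosses zero at r₂ = 6.8797.
So (5.8000, -14.3600), (7.5000, g(r₁)), (6.8797, 0) are collinear:
g(r₁) = -14.3600 · (7.5000 − 6.8797) / (5.8000 − 6.8797) = -14.3600 · (0.620300)/(-1.079700) = 8.249984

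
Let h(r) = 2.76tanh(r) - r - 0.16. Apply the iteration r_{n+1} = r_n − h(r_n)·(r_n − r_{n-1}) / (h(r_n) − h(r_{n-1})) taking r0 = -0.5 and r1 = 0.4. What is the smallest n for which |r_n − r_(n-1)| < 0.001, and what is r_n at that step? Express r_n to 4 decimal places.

h(-0.5) = -0.935443, h(0.4) = 0.488659
r2 = 0.400000 − 0.488659·(0.900000)/(1.424102) = 0.091179;  |Δ| = 0.308821
h(0.091179) = -0.000221
r3 = 0.091179 − (-0.000221)·(-0.308821)/(-0.488880) = 0.091318;  |Δ| = 0.000139
|r3 − r2| = 0.000139 < 0.001

n = 3, r_n = 0.0913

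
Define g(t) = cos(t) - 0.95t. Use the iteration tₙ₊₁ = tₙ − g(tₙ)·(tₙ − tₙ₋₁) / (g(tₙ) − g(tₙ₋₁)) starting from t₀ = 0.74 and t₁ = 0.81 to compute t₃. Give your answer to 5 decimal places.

0.76173

g(0.74) = 0.0354686, g(0.81) = -0.0800016
t₂ = 0.8100000 − (-0.0800016)·(0.8100000 − 0.7400000) / (-0.0800016 − 0.0354686) = 0.8100000 − (-0.0056001)/(-0.1154701) = 0.7615017
g(0.7615017) = 0.0003741
t₃ = 0.7615017 − 0.0003741·(0.7615017 − 0.8100000) / (0.0003741 − (-0.0800016)) = 0.7615017 − (-0.0000181)/(0.0803757) = 0.7617274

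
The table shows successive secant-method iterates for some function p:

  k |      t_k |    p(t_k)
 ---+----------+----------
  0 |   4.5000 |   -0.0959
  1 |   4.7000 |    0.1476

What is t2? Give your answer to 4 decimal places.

4.5788

t2 = 4.7000 − 0.1476·(4.7000 − 4.5000) / (0.1476 − (-0.0959))
   = 4.7000 − (0.029520)/(0.243500) = 4.578768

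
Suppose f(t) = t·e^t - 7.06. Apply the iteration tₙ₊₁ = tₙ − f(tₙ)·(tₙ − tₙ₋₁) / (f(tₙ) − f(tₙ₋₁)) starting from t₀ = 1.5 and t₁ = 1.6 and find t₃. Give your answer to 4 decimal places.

1.5294

f(1.5) = -0.337466, f(1.6) = 0.864852
t₂ = 1.600000 − 0.864852·(1.600000 − 1.500000) / (0.864852 − (-0.337466)) = 1.600000 − (0.086485)/(1.202318) = 1.528068
f(1.528068) = -0.016733
t₃ = 1.528068 − (-0.016733)·(1.528068 − 1.600000) / (-0.016733 − 0.864852) = 1.528068 − (0.001204)/(-0.881585) = 1.529433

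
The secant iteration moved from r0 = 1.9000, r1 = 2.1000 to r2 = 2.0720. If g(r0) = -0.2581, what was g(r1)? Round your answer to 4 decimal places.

The secant line through (1.9000, -0.2581) and (2.1000, g(r1)) crosses zero at r2 = 2.0720.
So (1.9000, -0.2581), (2.1000, g(r1)), (2.0720, 0) are collinear:
g(r1) = -0.2581 · (2.1000 − 2.0720) / (1.9000 − 2.0720) = -0.2581 · (0.028000)/(-0.172000) = 0.042016

0.0420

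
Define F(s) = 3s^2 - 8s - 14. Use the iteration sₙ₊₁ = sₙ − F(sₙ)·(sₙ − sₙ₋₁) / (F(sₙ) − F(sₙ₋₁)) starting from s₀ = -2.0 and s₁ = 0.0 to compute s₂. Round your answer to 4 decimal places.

F(-2.0) = 14.000000, F(0.0) = -14.000000
s₂ = 0.000000 − (-14.000000)·(0.000000 − (-2.000000)) / (-14.000000 − 14.000000) = 0.000000 − (-28.000000)/(-28.000000) = -1.000000

-1.0000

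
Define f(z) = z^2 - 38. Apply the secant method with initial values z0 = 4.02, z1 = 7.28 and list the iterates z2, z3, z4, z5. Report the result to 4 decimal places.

f(4.02) = -21.839600, f(7.28) = 14.998400
z2 = 7.280000 − 14.998400·(7.280000 − 4.020000) / (14.998400 − (-21.839600)) = 7.280000 − (48.894784)/(36.838000) = 5.952708
f(5.952708) = -2.565268
z3 = 5.952708 − (-2.565268)·(5.952708 − 7.280000) / (-2.565268 − 14.998400) = 5.952708 − (3.404860)/(-17.563668) = 6.146566
f(6.146566) = -0.219725
z4 = 6.146566 − (-0.219725)·(6.146566 − 5.952708) / (-0.219725 − (-2.565268)) = 6.146566 − (-0.042596)/(2.345543) = 6.164726
f(6.164726) = 0.003850
z5 = 6.164726 − 0.003850·(6.164726 − 6.146566) / (0.003850 − (-0.219725)) = 6.164726 − (0.000070)/(0.223576) = 6.164414

5.9527, 6.1466, 6.1647, 6.1644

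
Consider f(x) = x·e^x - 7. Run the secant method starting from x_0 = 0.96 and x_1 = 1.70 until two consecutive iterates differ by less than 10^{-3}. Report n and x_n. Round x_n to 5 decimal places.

f(0.96) = -4.4927714, f(1.70) = 2.3057106
x_2 = 1.7000000 − 2.3057106·(0.7400000)/(6.7984820) = 1.4490284;  |Δ| = 0.2509716
f(1.4490284) = -0.8286249
x_3 = 1.4490284 − (-0.8286249)·(-0.2509716)/(-3.1343355) = 1.5153778;  |Δ| = 0.0663494
f(1.5153778) = -0.1033029
x_4 = 1.5153778 − (-0.1033029)·(0.0663494)/(0.7253220) = 1.5248275;  |Δ| = 0.0094497
f(1.5248275) = 0.0055931
x_5 = 1.5248275 − 0.0055931·(0.0094497)/(0.1088960) = 1.5243422;  |Δ| = 0.0004854
|x_5 − x_4| = 0.0004854 < 10^{-3}

n = 5, x_n = 1.52434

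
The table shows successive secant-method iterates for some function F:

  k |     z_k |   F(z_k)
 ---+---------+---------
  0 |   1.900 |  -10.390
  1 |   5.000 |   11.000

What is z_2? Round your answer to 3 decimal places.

z_2 = 5.000 − 11.000·(5.000 − 1.900) / (11.000 − (-10.390))
   = 5.000 − (34.10000)/(21.39000) = 3.40580

3.406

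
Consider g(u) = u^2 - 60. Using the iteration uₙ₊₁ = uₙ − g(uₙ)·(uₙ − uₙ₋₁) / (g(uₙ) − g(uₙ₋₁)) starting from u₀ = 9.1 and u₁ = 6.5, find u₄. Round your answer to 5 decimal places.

g(9.1) = 22.8100000, g(6.5) = -17.7500000
u₂ = 6.5000000 − (-17.7500000)·(6.5000000 − 9.1000000) / (-17.7500000 − 22.8100000) = 6.5000000 − (46.1500000)/(-40.5600000) = 7.6378205
g(7.6378205) = -1.6636978
u₃ = 7.6378205 − (-1.6636978)·(7.6378205 − 6.5000000) / (-1.6636978 − (-17.7500000)) = 7.6378205 − (-1.8929895)/(16.0863022) = 7.7554976
g(7.7554976) = 0.1477433
u₄ = 7.7554976 − 0.1477433·(7.7554976 − 7.6378205) / (0.1477433 − (-1.6636978)) = 7.7554976 − (0.0173860)/(1.8114411) = 7.7458997

7.74590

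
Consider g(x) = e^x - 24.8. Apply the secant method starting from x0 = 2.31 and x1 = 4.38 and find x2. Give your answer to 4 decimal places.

g(2.31) = -14.725575, g(4.38) = 55.038033
x2 = 4.380000 − 55.038033·(4.380000 − 2.310000) / (55.038033 − (-14.725575)) = 4.380000 − (113.928729)/(69.763609) = 2.746932

2.7469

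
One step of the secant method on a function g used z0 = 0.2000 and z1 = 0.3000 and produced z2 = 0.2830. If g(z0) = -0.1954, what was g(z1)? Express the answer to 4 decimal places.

0.0400

The secant line through (0.2000, -0.1954) and (0.3000, g(z1)) crosses zero at z2 = 0.2830.
So (0.2000, -0.1954), (0.3000, g(z1)), (0.2830, 0) are collinear:
g(z1) = -0.1954 · (0.3000 − 0.2830) / (0.2000 − 0.2830) = -0.1954 · (0.017000)/(-0.083000) = 0.040022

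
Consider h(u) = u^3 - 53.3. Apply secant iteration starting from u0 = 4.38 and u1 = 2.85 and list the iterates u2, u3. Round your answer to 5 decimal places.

h(4.38) = 30.7276720, h(2.85) = -30.1508750
u2 = 2.8500000 − (-30.1508750)·(2.8500000 − 4.3800000) / (-30.1508750 − 30.7276720) = 2.8500000 − (46.1308387)/(-60.8785470) = 3.6077520
h(3.6077520) = -6.3419540
u3 = 3.6077520 − (-6.3419540)·(3.6077520 − 2.8500000) / (-6.3419540 − (-30.1508750)) = 3.6077520 − (-4.8056282)/(23.8089210) = 3.8095935

3.60775, 3.80959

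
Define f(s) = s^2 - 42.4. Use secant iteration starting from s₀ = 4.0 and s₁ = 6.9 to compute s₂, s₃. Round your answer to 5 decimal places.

6.42202, 6.50892

f(4.0) = -26.4000000, f(6.9) = 5.2100000
s₂ = 6.9000000 − 5.2100000·(6.9000000 − 4.0000000) / (5.2100000 − (-26.4000000)) = 6.9000000 − (15.1090000)/(31.6100000) = 6.4220183
f(6.4220183) = -1.1576803
s₃ = 6.4220183 − (-1.1576803)·(6.4220183 − 6.9000000) / (-1.1576803 − 5.2100000) = 6.4220183 − (0.5533500)/(-6.3676803) = 6.5089181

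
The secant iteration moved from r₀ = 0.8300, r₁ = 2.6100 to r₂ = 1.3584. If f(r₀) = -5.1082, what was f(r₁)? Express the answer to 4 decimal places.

12.0996

The secant line through (0.8300, -5.1082) and (2.6100, f(r₁)) crosses zero at r₂ = 1.3584.
So (0.8300, -5.1082), (2.6100, f(r₁)), (1.3584, 0) are collinear:
f(r₁) = -5.1082 · (2.6100 − 1.3584) / (0.8300 − 1.3584) = -5.1082 · (1.251600)/(-0.528400) = 12.099590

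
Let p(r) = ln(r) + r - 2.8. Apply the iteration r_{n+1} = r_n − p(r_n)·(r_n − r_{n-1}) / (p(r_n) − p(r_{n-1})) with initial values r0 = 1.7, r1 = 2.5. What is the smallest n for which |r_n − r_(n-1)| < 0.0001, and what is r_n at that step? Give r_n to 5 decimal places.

p(1.7) = -0.5693717, p(2.5) = 0.6162907
r2 = 2.5000000 − 0.6162907·(0.8000000)/(1.1856625) = 2.0841712;  |Δ| = 0.4158288
p(2.0841712) = 0.0185425
r3 = 2.0841712 − 0.0185425·(-0.4158288)/(-0.5977482) = 2.0712720;  |Δ| = 0.0128992
p(2.0712720) = -0.0005651
r4 = 2.0712720 − (-0.0005651)·(-0.0128992)/(-0.0191076) = 2.0716535;  |Δ| = 0.0003815
p(2.0716535) = 0.0000006
r5 = 2.0716535 − 0.0000006·(0.0003815)/(0.0005657) = 2.0716531;  |Δ| = 0.0000004
|r5 − r4| = 0.0000004 < 0.0001

n = 5, r_n = 2.07165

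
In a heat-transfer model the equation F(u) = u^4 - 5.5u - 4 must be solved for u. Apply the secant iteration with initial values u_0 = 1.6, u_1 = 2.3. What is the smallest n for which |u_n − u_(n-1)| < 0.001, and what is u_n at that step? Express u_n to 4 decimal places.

n = 6, u_n = 1.9609

F(1.6) = -6.246400, F(2.3) = 11.334100
u_2 = 2.300000 − 11.334100·(0.700000)/(17.580500) = 1.848712;  |Δ| = 0.451288
F(1.848712) = -2.486998
u_3 = 1.848712 − (-2.486998)·(-0.451288)/(-13.821098) = 1.929918;  |Δ| = 0.081206
F(1.929918) = -0.742035
u_4 = 1.929918 − (-0.742035)·(0.081206)/(1.744963) = 1.964450;  |Δ| = 0.034532
F(1.964450) = 0.087896
u_5 = 1.964450 − 0.087896·(0.034532)/(0.829931) = 1.960793;  |Δ| = 0.003657
F(1.960793) = -0.002581
u_6 = 1.960793 − (-0.002581)·(-0.003657)/(-0.090477) = 1.960897;  |Δ| = 0.000104
|u_6 − u_5| = 0.000104 < 0.001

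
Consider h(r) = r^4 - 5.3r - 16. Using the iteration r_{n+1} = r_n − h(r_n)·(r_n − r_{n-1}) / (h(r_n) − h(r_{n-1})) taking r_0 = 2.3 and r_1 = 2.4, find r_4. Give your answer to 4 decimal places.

2.3047

h(2.3) = -0.205900, h(2.4) = 4.457600
r_2 = 2.400000 − 4.457600·(2.400000 − 2.300000) / (4.457600 − (-0.205900)) = 2.400000 − (0.445760)/(4.663500) = 2.304415
h(2.304415) = -0.013805
r_3 = 2.304415 − (-0.013805)·(2.304415 − 2.400000) / (-0.013805 − 4.457600) = 2.304415 − (0.001320)/(-4.471405) = 2.304710
h(2.304710) = -0.000921
r_4 = 2.304710 − (-0.000921)·(2.304710 − 2.304415) / (-0.000921 − (-0.013805)) = 2.304710 − (0.000000)/(0.012884) = 2.304731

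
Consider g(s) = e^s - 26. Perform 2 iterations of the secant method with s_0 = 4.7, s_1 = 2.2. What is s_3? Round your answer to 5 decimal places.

g(4.7) = 83.9471725, g(2.2) = -16.9749865
s_2 = 2.2000000 − (-16.9749865)·(2.2000000 − 4.7000000) / (-16.9749865 − 83.9471725) = 2.2000000 − (42.4374663)/(-100.9221590) = 2.6204970
g(2.6204970) = -12.2574479
s_3 = 2.6204970 − (-12.2574479)·(2.6204970 − 2.2000000) / (-12.2574479 − (-16.9749865)) = 2.6204970 − (-5.1542202)/(4.7175386) = 3.7130626

3.71306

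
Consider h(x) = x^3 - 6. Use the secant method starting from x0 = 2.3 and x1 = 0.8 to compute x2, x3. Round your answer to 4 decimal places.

1.5063, 2.1340

h(2.3) = 6.167000, h(0.8) = -5.488000
x2 = 0.800000 − (-5.488000)·(0.800000 − 2.300000) / (-5.488000 − 6.167000) = 0.800000 − (8.232000)/(-11.655000) = 1.506306
h(1.506306) = -2.582253
x3 = 1.506306 − (-2.582253)·(1.506306 − 0.800000) / (-2.582253 − (-5.488000)) = 1.506306 − (-1.823862)/(2.905747) = 2.133980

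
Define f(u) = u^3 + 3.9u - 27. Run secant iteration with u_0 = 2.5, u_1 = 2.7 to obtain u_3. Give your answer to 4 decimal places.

2.5700

f(2.5) = -1.625000, f(2.7) = 3.213000
u_2 = 2.700000 − 3.213000·(2.700000 − 2.500000) / (3.213000 − (-1.625000)) = 2.700000 − (0.642600)/(4.838000) = 2.567177
f(2.567177) = -0.069304
u_3 = 2.567177 − (-0.069304)·(2.567177 − 2.700000) / (-0.069304 − 3.213000) = 2.567177 − (0.009205)/(-3.282304) = 2.569981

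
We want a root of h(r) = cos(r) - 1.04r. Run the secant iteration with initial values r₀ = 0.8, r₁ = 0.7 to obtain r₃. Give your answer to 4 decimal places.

h(0.8) = -0.135293, h(0.7) = 0.036842
r₂ = 0.700000 − 0.036842·(0.700000 − 0.800000) / (0.036842 − (-0.135293)) = 0.700000 − (-0.003684)/(0.172135) = 0.721403
h(0.721403) = 0.000621
r₃ = 0.721403 − 0.000621·(0.721403 − 0.700000) / (0.000621 − 0.036842) = 0.721403 − (0.000013)/(-0.036221) = 0.721770

0.7218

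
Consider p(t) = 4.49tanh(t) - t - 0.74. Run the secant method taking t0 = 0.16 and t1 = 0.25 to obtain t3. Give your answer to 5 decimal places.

p(0.16) = -0.1876682, p(0.25) = 0.1096848
t2 = 0.2500000 − 0.1096848·(0.2500000 − 0.1600000) / (0.1096848 − (-0.1876682)) = 0.2500000 − (0.0098716)/(0.2973530) = 0.2168016
p(0.2168016) = 0.0016676
t3 = 0.2168016 − 0.0016676·(0.2168016 − 0.2500000) / (0.0016676 − 0.1096848) = 0.2168016 − (-0.0000554)/(-0.1080172) = 0.2162891

0.21629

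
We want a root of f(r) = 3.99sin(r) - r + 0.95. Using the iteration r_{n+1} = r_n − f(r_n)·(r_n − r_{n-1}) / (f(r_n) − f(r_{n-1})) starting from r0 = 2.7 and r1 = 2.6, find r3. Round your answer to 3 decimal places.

2.690

f(2.7) = -0.04475, f(2.6) = 0.40685
r2 = 2.60000 − 0.40685·(2.60000 − 2.70000) / (0.40685 − (-0.04475)) = 2.60000 − (-0.04069)/(0.45160) = 2.69009
f(2.69009) = 0.00082
r3 = 2.69009 − 0.00082·(2.69009 − 2.60000) / (0.00082 − 0.40685) = 2.69009 − (0.00007)/(-0.40603) = 2.69027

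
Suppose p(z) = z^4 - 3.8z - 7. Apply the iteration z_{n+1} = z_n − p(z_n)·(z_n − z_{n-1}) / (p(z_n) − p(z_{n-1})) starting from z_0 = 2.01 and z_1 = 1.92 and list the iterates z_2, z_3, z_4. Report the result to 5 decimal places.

p(2.01) = 1.6844080, p(1.92) = -0.7064550
z_2 = 1.9200000 − (-0.7064550)·(1.9200000 − 2.0100000) / (-0.7064550 − 1.6844080) = 1.9200000 − (0.0635810)/(-2.3908630) = 1.9465933
p(1.9465933) = -0.0388247
z_3 = 1.9465933 − (-0.0388247)·(1.9465933 − 1.9200000) / (-0.0388247 − (-0.7064550)) = 1.9465933 − (-0.0010325)/(0.6676304) = 1.9481398
p(1.9481398) = 0.0009809
z_4 = 1.9481398 − 0.0009809·(1.9481398 − 1.9465933) / (0.0009809 − (-0.0388247)) = 1.9481398 − (0.0000015)/(0.0398056) = 1.9481017

1.94659, 1.94814, 1.94810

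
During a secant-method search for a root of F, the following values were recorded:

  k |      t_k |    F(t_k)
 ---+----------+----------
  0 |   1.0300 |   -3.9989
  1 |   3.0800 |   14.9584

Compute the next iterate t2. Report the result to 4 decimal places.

t2 = 3.0800 − 14.9584·(3.0800 − 1.0300) / (14.9584 − (-3.9989))
   = 3.0800 − (30.664720)/(18.957300) = 1.462432

1.4624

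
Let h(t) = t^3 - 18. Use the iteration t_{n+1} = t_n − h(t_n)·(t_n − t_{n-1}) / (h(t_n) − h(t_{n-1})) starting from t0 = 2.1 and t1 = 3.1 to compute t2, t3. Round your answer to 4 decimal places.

h(2.1) = -8.739000, h(3.1) = 11.791000
t2 = 3.100000 − 11.791000·(3.100000 − 2.100000) / (11.791000 − (-8.739000)) = 3.100000 − (11.791000)/(20.530000) = 2.525670
h(2.525670) = -1.888733
t3 = 2.525670 − (-1.888733)·(2.525670 − 3.100000) / (-1.888733 − 11.791000) = 2.525670 − (1.084757)/(-13.679733) = 2.604966

2.5257, 2.6050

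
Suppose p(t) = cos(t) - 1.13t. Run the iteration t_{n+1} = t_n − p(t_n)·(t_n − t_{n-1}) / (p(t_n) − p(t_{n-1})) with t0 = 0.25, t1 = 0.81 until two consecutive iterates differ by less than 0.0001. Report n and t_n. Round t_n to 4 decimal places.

p(0.25) = 0.686412, p(0.81) = -0.225802
t2 = 0.810000 − (-0.225802)·(0.560000)/(-0.912214) = 0.671382;  |Δ| = 0.138618
p(0.671382) = 0.024300
t3 = 0.671382 − 0.024300·(-0.138618)/(0.250102) = 0.684851;  |Δ| = 0.013468
p(0.684851) = 0.000632
t4 = 0.684851 − 0.000632·(0.013468)/(-0.023668) = 0.685210;  |Δ| = 0.000360
p(0.685210) = -0.000002
t5 = 0.685210 − (-0.000002)·(0.000360)/(-0.000634) = 0.685209;  |Δ| = 0.000001
|t5 − t4| = 0.000001 < 0.0001

n = 5, t_n = 0.6852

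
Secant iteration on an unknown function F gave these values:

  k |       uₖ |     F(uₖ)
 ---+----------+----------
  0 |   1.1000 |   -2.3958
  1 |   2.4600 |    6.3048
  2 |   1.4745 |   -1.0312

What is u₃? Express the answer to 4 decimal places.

1.6130

u₃ = 1.4745 − (-1.0312)·(1.4745 − 2.4600) / (-1.0312 − 6.3048)
   = 1.4745 − (1.016248)/(-7.336000) = 1.613029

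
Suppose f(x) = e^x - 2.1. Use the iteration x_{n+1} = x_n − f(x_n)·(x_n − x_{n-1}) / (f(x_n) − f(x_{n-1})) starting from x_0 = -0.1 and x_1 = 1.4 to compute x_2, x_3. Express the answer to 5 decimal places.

f(-0.1) = -1.1951626, f(1.4) = 1.9552000
x_2 = 1.4000000 − 1.9552000·(1.4000000 − (-0.1000000)) / (1.9552000 − (-1.1951626)) = 1.4000000 − (2.9328000)/(3.1503625) = 0.4690595
f(0.4690595) = -0.5015098
x_3 = 0.4690595 − (-0.5015098)·(0.4690595 − 1.4000000) / (-0.5015098 − 1.9552000) = 0.4690595 − (0.4668758)/(-2.4567098) = 0.6591006

0.46906, 0.65910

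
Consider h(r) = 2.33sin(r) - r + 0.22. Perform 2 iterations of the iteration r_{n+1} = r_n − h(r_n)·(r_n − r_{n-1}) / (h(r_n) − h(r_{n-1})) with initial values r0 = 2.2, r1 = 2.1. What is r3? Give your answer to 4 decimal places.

h(2.2) = -0.096203, h(2.1) = 0.131278
r2 = 2.100000 − 0.131278·(2.100000 − 2.200000) / (0.131278 − (-0.096203)) = 2.100000 − (-0.013128)/(0.227481) = 2.157709
h(2.157709) = 0.002375
r3 = 2.157709 − 0.002375·(2.157709 − 2.100000) / (0.002375 − 0.131278) = 2.157709 − (0.000137)/(-0.128903) = 2.158773

2.1588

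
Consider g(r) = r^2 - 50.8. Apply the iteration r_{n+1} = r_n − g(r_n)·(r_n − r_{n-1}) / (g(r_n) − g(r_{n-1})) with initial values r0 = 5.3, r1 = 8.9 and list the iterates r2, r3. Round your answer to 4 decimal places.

g(5.3) = -22.710000, g(8.9) = 28.410000
r2 = 8.900000 − 28.410000·(8.900000 − 5.300000) / (28.410000 − (-22.710000)) = 8.900000 − (102.276000)/(51.120000) = 6.899296
g(6.899296) = -3.199718
r3 = 6.899296 − (-3.199718)·(6.899296 − 8.900000) / (-3.199718 − 28.410000) = 6.899296 − (6.401689)/(-31.609718) = 7.101819

6.8993, 7.1018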